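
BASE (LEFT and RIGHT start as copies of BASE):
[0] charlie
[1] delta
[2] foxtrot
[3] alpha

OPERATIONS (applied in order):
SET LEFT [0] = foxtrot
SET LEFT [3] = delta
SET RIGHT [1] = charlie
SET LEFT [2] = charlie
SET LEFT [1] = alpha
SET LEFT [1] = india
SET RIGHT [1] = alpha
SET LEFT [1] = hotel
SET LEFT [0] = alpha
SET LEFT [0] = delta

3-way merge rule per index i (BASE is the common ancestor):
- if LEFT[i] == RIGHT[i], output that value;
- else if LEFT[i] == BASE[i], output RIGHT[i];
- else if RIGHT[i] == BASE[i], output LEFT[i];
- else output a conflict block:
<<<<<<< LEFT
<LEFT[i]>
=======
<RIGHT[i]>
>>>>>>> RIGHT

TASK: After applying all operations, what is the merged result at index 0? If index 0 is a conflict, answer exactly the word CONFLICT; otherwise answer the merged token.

Answer: delta

Derivation:
Final LEFT:  [delta, hotel, charlie, delta]
Final RIGHT: [charlie, alpha, foxtrot, alpha]
i=0: L=delta, R=charlie=BASE -> take LEFT -> delta
i=1: BASE=delta L=hotel R=alpha all differ -> CONFLICT
i=2: L=charlie, R=foxtrot=BASE -> take LEFT -> charlie
i=3: L=delta, R=alpha=BASE -> take LEFT -> delta
Index 0 -> delta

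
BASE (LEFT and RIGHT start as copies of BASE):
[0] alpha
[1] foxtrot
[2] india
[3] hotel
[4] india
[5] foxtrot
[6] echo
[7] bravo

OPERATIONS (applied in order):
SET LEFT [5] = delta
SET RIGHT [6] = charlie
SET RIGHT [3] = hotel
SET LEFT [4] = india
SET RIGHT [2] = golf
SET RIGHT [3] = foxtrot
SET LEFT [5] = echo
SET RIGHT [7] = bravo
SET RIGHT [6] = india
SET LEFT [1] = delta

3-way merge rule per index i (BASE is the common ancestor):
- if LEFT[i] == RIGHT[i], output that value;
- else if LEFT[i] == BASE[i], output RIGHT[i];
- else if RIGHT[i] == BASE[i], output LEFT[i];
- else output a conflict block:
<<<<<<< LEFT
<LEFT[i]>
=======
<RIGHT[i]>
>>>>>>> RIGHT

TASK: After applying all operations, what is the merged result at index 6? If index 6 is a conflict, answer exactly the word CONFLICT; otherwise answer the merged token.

Final LEFT:  [alpha, delta, india, hotel, india, echo, echo, bravo]
Final RIGHT: [alpha, foxtrot, golf, foxtrot, india, foxtrot, india, bravo]
i=0: L=alpha R=alpha -> agree -> alpha
i=1: L=delta, R=foxtrot=BASE -> take LEFT -> delta
i=2: L=india=BASE, R=golf -> take RIGHT -> golf
i=3: L=hotel=BASE, R=foxtrot -> take RIGHT -> foxtrot
i=4: L=india R=india -> agree -> india
i=5: L=echo, R=foxtrot=BASE -> take LEFT -> echo
i=6: L=echo=BASE, R=india -> take RIGHT -> india
i=7: L=bravo R=bravo -> agree -> bravo
Index 6 -> india

Answer: india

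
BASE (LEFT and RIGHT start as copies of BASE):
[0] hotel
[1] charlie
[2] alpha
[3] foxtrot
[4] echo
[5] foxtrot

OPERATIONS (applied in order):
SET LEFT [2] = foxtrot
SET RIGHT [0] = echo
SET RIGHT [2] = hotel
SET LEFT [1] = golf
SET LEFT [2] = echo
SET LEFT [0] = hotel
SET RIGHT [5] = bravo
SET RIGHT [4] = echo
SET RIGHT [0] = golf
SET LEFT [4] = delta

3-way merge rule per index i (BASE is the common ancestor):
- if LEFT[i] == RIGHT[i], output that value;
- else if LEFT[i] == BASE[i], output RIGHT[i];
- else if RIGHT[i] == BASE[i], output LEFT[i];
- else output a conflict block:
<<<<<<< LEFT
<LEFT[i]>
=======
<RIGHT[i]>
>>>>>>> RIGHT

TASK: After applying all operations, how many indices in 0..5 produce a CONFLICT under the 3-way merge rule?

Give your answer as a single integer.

Final LEFT:  [hotel, golf, echo, foxtrot, delta, foxtrot]
Final RIGHT: [golf, charlie, hotel, foxtrot, echo, bravo]
i=0: L=hotel=BASE, R=golf -> take RIGHT -> golf
i=1: L=golf, R=charlie=BASE -> take LEFT -> golf
i=2: BASE=alpha L=echo R=hotel all differ -> CONFLICT
i=3: L=foxtrot R=foxtrot -> agree -> foxtrot
i=4: L=delta, R=echo=BASE -> take LEFT -> delta
i=5: L=foxtrot=BASE, R=bravo -> take RIGHT -> bravo
Conflict count: 1

Answer: 1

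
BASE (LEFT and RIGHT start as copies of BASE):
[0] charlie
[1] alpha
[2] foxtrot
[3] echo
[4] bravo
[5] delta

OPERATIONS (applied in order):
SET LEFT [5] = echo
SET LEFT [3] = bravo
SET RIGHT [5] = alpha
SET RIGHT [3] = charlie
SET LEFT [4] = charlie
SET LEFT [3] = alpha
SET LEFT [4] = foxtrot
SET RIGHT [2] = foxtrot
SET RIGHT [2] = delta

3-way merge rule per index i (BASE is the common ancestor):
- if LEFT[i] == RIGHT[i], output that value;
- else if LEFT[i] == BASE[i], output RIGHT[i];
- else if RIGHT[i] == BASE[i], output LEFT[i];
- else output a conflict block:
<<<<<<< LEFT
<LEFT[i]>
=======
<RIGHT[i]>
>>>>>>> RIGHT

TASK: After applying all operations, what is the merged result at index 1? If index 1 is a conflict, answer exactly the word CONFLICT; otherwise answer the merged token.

Final LEFT:  [charlie, alpha, foxtrot, alpha, foxtrot, echo]
Final RIGHT: [charlie, alpha, delta, charlie, bravo, alpha]
i=0: L=charlie R=charlie -> agree -> charlie
i=1: L=alpha R=alpha -> agree -> alpha
i=2: L=foxtrot=BASE, R=delta -> take RIGHT -> delta
i=3: BASE=echo L=alpha R=charlie all differ -> CONFLICT
i=4: L=foxtrot, R=bravo=BASE -> take LEFT -> foxtrot
i=5: BASE=delta L=echo R=alpha all differ -> CONFLICT
Index 1 -> alpha

Answer: alpha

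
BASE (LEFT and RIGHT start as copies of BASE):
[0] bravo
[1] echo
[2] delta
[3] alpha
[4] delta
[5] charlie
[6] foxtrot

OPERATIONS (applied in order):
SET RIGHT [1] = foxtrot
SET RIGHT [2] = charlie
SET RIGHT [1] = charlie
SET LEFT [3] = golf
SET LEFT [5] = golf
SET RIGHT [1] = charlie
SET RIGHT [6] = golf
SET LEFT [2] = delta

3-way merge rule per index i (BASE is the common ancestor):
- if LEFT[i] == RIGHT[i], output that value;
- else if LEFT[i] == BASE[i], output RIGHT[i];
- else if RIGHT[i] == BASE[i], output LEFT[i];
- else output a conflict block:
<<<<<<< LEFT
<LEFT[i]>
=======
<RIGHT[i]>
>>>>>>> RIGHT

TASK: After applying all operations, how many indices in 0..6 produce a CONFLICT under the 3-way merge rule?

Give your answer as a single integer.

Final LEFT:  [bravo, echo, delta, golf, delta, golf, foxtrot]
Final RIGHT: [bravo, charlie, charlie, alpha, delta, charlie, golf]
i=0: L=bravo R=bravo -> agree -> bravo
i=1: L=echo=BASE, R=charlie -> take RIGHT -> charlie
i=2: L=delta=BASE, R=charlie -> take RIGHT -> charlie
i=3: L=golf, R=alpha=BASE -> take LEFT -> golf
i=4: L=delta R=delta -> agree -> delta
i=5: L=golf, R=charlie=BASE -> take LEFT -> golf
i=6: L=foxtrot=BASE, R=golf -> take RIGHT -> golf
Conflict count: 0

Answer: 0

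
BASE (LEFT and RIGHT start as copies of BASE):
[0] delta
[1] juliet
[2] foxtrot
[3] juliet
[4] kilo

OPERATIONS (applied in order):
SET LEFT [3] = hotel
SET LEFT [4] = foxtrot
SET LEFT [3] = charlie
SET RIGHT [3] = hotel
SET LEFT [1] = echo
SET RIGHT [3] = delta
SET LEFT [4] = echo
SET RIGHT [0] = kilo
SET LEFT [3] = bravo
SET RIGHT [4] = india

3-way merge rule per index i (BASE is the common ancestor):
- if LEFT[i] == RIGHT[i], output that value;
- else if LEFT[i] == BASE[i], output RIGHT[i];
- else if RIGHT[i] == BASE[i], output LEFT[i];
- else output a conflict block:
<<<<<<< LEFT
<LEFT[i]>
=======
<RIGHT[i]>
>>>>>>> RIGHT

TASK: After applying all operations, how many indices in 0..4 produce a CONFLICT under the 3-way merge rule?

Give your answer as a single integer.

Answer: 2

Derivation:
Final LEFT:  [delta, echo, foxtrot, bravo, echo]
Final RIGHT: [kilo, juliet, foxtrot, delta, india]
i=0: L=delta=BASE, R=kilo -> take RIGHT -> kilo
i=1: L=echo, R=juliet=BASE -> take LEFT -> echo
i=2: L=foxtrot R=foxtrot -> agree -> foxtrot
i=3: BASE=juliet L=bravo R=delta all differ -> CONFLICT
i=4: BASE=kilo L=echo R=india all differ -> CONFLICT
Conflict count: 2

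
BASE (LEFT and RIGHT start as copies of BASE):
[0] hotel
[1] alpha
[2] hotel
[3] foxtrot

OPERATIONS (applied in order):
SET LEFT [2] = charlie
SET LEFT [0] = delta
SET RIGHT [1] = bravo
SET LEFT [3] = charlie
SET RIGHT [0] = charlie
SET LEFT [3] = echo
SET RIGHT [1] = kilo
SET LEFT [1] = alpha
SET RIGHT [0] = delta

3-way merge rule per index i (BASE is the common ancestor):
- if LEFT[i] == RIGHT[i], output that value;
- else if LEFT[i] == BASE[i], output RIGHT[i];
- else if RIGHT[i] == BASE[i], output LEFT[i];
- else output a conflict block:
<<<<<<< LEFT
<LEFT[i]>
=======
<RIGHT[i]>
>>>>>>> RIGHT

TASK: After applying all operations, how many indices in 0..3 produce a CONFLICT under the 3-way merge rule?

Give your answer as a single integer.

Final LEFT:  [delta, alpha, charlie, echo]
Final RIGHT: [delta, kilo, hotel, foxtrot]
i=0: L=delta R=delta -> agree -> delta
i=1: L=alpha=BASE, R=kilo -> take RIGHT -> kilo
i=2: L=charlie, R=hotel=BASE -> take LEFT -> charlie
i=3: L=echo, R=foxtrot=BASE -> take LEFT -> echo
Conflict count: 0

Answer: 0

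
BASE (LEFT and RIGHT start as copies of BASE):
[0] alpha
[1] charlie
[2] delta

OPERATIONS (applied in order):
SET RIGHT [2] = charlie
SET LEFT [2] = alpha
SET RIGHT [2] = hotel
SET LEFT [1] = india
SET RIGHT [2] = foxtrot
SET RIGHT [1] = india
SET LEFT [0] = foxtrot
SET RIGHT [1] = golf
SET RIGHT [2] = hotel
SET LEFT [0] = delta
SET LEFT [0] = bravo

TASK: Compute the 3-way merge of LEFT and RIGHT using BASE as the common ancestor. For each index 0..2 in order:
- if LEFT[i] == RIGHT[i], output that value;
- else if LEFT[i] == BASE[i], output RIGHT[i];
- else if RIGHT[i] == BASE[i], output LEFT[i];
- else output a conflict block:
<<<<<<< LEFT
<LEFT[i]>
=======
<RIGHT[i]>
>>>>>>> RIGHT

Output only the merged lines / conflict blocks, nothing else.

Final LEFT:  [bravo, india, alpha]
Final RIGHT: [alpha, golf, hotel]
i=0: L=bravo, R=alpha=BASE -> take LEFT -> bravo
i=1: BASE=charlie L=india R=golf all differ -> CONFLICT
i=2: BASE=delta L=alpha R=hotel all differ -> CONFLICT

Answer: bravo
<<<<<<< LEFT
india
=======
golf
>>>>>>> RIGHT
<<<<<<< LEFT
alpha
=======
hotel
>>>>>>> RIGHT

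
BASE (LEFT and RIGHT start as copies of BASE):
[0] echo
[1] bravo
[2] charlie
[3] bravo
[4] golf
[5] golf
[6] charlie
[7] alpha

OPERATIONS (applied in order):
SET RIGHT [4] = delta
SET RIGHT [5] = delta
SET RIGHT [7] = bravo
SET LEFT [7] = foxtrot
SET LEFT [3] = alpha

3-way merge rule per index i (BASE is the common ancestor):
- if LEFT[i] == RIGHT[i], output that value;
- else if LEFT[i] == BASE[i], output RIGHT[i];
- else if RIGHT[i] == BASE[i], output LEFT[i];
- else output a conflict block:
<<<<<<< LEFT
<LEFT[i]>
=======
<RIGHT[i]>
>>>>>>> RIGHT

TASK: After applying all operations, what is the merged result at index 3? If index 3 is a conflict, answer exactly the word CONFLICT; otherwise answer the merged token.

Answer: alpha

Derivation:
Final LEFT:  [echo, bravo, charlie, alpha, golf, golf, charlie, foxtrot]
Final RIGHT: [echo, bravo, charlie, bravo, delta, delta, charlie, bravo]
i=0: L=echo R=echo -> agree -> echo
i=1: L=bravo R=bravo -> agree -> bravo
i=2: L=charlie R=charlie -> agree -> charlie
i=3: L=alpha, R=bravo=BASE -> take LEFT -> alpha
i=4: L=golf=BASE, R=delta -> take RIGHT -> delta
i=5: L=golf=BASE, R=delta -> take RIGHT -> delta
i=6: L=charlie R=charlie -> agree -> charlie
i=7: BASE=alpha L=foxtrot R=bravo all differ -> CONFLICT
Index 3 -> alpha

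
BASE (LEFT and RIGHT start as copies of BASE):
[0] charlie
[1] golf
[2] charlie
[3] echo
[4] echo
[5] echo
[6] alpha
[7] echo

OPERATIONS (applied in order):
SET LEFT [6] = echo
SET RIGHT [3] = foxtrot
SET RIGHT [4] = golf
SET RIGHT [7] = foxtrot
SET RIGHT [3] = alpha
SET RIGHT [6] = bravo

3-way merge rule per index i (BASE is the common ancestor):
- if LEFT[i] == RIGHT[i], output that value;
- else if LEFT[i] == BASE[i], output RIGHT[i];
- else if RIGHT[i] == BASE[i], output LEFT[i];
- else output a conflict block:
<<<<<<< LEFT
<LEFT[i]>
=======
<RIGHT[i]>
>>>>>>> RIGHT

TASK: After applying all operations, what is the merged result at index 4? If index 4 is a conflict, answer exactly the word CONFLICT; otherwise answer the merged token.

Final LEFT:  [charlie, golf, charlie, echo, echo, echo, echo, echo]
Final RIGHT: [charlie, golf, charlie, alpha, golf, echo, bravo, foxtrot]
i=0: L=charlie R=charlie -> agree -> charlie
i=1: L=golf R=golf -> agree -> golf
i=2: L=charlie R=charlie -> agree -> charlie
i=3: L=echo=BASE, R=alpha -> take RIGHT -> alpha
i=4: L=echo=BASE, R=golf -> take RIGHT -> golf
i=5: L=echo R=echo -> agree -> echo
i=6: BASE=alpha L=echo R=bravo all differ -> CONFLICT
i=7: L=echo=BASE, R=foxtrot -> take RIGHT -> foxtrot
Index 4 -> golf

Answer: golf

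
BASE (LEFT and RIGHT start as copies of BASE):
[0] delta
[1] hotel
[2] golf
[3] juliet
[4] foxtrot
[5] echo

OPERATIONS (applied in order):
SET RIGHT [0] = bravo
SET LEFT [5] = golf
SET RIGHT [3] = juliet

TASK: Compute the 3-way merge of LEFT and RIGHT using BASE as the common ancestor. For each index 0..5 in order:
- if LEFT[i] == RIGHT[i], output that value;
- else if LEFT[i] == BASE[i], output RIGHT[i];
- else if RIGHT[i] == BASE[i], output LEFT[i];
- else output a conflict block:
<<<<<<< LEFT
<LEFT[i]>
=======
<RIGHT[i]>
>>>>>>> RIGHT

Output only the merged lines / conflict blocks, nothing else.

Final LEFT:  [delta, hotel, golf, juliet, foxtrot, golf]
Final RIGHT: [bravo, hotel, golf, juliet, foxtrot, echo]
i=0: L=delta=BASE, R=bravo -> take RIGHT -> bravo
i=1: L=hotel R=hotel -> agree -> hotel
i=2: L=golf R=golf -> agree -> golf
i=3: L=juliet R=juliet -> agree -> juliet
i=4: L=foxtrot R=foxtrot -> agree -> foxtrot
i=5: L=golf, R=echo=BASE -> take LEFT -> golf

Answer: bravo
hotel
golf
juliet
foxtrot
golf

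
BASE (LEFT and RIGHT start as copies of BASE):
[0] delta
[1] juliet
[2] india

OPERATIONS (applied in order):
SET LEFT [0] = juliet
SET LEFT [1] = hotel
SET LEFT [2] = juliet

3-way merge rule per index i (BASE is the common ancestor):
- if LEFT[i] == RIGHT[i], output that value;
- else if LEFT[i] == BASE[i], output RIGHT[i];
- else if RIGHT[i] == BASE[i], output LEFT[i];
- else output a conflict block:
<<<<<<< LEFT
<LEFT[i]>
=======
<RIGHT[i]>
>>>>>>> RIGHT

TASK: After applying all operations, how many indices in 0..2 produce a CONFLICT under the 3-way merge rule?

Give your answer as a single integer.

Answer: 0

Derivation:
Final LEFT:  [juliet, hotel, juliet]
Final RIGHT: [delta, juliet, india]
i=0: L=juliet, R=delta=BASE -> take LEFT -> juliet
i=1: L=hotel, R=juliet=BASE -> take LEFT -> hotel
i=2: L=juliet, R=india=BASE -> take LEFT -> juliet
Conflict count: 0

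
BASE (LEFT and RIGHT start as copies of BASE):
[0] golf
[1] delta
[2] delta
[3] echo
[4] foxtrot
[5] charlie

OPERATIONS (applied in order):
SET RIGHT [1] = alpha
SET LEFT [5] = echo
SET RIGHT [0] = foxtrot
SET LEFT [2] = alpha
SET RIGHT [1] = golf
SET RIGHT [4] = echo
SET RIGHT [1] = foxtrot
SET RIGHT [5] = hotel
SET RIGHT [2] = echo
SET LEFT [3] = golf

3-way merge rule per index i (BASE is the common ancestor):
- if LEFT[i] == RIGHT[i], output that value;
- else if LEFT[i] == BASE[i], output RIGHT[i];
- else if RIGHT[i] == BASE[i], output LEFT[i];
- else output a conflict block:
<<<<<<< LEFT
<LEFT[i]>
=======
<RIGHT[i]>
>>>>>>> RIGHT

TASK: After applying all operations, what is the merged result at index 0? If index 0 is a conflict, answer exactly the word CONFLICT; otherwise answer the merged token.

Final LEFT:  [golf, delta, alpha, golf, foxtrot, echo]
Final RIGHT: [foxtrot, foxtrot, echo, echo, echo, hotel]
i=0: L=golf=BASE, R=foxtrot -> take RIGHT -> foxtrot
i=1: L=delta=BASE, R=foxtrot -> take RIGHT -> foxtrot
i=2: BASE=delta L=alpha R=echo all differ -> CONFLICT
i=3: L=golf, R=echo=BASE -> take LEFT -> golf
i=4: L=foxtrot=BASE, R=echo -> take RIGHT -> echo
i=5: BASE=charlie L=echo R=hotel all differ -> CONFLICT
Index 0 -> foxtrot

Answer: foxtrot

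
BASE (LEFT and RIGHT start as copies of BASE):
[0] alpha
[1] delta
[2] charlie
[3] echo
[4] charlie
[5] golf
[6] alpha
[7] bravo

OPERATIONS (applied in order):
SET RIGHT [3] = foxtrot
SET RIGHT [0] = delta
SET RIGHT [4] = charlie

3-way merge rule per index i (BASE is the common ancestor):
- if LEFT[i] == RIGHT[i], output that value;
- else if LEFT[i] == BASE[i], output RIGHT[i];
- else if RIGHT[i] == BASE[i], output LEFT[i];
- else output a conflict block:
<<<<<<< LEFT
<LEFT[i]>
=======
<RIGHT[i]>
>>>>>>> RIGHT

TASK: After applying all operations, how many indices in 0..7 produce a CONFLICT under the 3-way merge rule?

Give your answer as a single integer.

Final LEFT:  [alpha, delta, charlie, echo, charlie, golf, alpha, bravo]
Final RIGHT: [delta, delta, charlie, foxtrot, charlie, golf, alpha, bravo]
i=0: L=alpha=BASE, R=delta -> take RIGHT -> delta
i=1: L=delta R=delta -> agree -> delta
i=2: L=charlie R=charlie -> agree -> charlie
i=3: L=echo=BASE, R=foxtrot -> take RIGHT -> foxtrot
i=4: L=charlie R=charlie -> agree -> charlie
i=5: L=golf R=golf -> agree -> golf
i=6: L=alpha R=alpha -> agree -> alpha
i=7: L=bravo R=bravo -> agree -> bravo
Conflict count: 0

Answer: 0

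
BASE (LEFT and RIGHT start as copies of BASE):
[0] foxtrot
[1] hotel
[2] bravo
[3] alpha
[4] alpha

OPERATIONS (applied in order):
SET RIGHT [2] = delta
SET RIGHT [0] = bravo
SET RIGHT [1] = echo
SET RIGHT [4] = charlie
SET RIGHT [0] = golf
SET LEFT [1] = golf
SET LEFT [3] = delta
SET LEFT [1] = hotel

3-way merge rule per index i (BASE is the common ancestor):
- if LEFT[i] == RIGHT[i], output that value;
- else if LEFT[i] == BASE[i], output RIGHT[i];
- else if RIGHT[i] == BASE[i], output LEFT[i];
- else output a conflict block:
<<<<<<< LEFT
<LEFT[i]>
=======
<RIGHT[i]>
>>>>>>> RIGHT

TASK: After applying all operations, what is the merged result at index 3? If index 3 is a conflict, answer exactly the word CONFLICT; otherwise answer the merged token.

Answer: delta

Derivation:
Final LEFT:  [foxtrot, hotel, bravo, delta, alpha]
Final RIGHT: [golf, echo, delta, alpha, charlie]
i=0: L=foxtrot=BASE, R=golf -> take RIGHT -> golf
i=1: L=hotel=BASE, R=echo -> take RIGHT -> echo
i=2: L=bravo=BASE, R=delta -> take RIGHT -> delta
i=3: L=delta, R=alpha=BASE -> take LEFT -> delta
i=4: L=alpha=BASE, R=charlie -> take RIGHT -> charlie
Index 3 -> delta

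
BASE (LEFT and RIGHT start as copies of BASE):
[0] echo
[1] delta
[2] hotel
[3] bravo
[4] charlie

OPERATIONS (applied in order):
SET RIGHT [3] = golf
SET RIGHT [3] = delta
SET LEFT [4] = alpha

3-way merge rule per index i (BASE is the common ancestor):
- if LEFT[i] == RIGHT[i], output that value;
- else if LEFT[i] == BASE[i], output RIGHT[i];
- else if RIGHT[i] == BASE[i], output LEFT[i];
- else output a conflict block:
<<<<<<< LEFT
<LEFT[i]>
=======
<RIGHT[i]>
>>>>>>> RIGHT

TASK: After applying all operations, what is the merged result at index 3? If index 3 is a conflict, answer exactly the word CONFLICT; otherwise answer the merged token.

Final LEFT:  [echo, delta, hotel, bravo, alpha]
Final RIGHT: [echo, delta, hotel, delta, charlie]
i=0: L=echo R=echo -> agree -> echo
i=1: L=delta R=delta -> agree -> delta
i=2: L=hotel R=hotel -> agree -> hotel
i=3: L=bravo=BASE, R=delta -> take RIGHT -> delta
i=4: L=alpha, R=charlie=BASE -> take LEFT -> alpha
Index 3 -> delta

Answer: delta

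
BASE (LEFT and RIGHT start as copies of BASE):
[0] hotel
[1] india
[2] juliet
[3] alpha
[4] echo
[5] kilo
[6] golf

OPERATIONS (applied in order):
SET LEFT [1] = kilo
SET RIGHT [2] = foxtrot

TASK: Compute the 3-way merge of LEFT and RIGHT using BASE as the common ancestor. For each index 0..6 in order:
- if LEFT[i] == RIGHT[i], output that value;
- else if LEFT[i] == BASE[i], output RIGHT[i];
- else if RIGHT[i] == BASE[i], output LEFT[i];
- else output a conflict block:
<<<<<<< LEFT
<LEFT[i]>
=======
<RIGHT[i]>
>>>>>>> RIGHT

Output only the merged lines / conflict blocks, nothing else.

Answer: hotel
kilo
foxtrot
alpha
echo
kilo
golf

Derivation:
Final LEFT:  [hotel, kilo, juliet, alpha, echo, kilo, golf]
Final RIGHT: [hotel, india, foxtrot, alpha, echo, kilo, golf]
i=0: L=hotel R=hotel -> agree -> hotel
i=1: L=kilo, R=india=BASE -> take LEFT -> kilo
i=2: L=juliet=BASE, R=foxtrot -> take RIGHT -> foxtrot
i=3: L=alpha R=alpha -> agree -> alpha
i=4: L=echo R=echo -> agree -> echo
i=5: L=kilo R=kilo -> agree -> kilo
i=6: L=golf R=golf -> agree -> golf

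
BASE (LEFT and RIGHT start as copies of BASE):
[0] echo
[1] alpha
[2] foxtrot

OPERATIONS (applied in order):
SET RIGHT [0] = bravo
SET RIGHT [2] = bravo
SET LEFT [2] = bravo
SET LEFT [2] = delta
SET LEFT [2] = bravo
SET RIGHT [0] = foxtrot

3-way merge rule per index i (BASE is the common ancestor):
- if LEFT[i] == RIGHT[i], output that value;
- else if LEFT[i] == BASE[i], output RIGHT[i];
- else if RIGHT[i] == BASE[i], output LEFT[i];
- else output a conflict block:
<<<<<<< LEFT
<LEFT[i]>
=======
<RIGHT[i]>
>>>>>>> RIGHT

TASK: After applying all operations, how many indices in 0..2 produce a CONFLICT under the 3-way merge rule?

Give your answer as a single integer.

Answer: 0

Derivation:
Final LEFT:  [echo, alpha, bravo]
Final RIGHT: [foxtrot, alpha, bravo]
i=0: L=echo=BASE, R=foxtrot -> take RIGHT -> foxtrot
i=1: L=alpha R=alpha -> agree -> alpha
i=2: L=bravo R=bravo -> agree -> bravo
Conflict count: 0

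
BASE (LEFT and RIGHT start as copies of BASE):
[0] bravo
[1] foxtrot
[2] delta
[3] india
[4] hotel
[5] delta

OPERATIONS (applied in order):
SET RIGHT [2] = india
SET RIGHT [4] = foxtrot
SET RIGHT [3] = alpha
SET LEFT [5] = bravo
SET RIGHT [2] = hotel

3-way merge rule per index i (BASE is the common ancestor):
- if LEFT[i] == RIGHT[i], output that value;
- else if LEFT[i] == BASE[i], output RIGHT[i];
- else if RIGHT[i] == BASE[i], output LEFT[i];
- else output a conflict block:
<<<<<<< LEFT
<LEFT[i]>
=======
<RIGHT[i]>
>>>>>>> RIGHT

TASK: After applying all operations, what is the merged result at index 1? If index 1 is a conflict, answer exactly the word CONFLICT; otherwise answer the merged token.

Answer: foxtrot

Derivation:
Final LEFT:  [bravo, foxtrot, delta, india, hotel, bravo]
Final RIGHT: [bravo, foxtrot, hotel, alpha, foxtrot, delta]
i=0: L=bravo R=bravo -> agree -> bravo
i=1: L=foxtrot R=foxtrot -> agree -> foxtrot
i=2: L=delta=BASE, R=hotel -> take RIGHT -> hotel
i=3: L=india=BASE, R=alpha -> take RIGHT -> alpha
i=4: L=hotel=BASE, R=foxtrot -> take RIGHT -> foxtrot
i=5: L=bravo, R=delta=BASE -> take LEFT -> bravo
Index 1 -> foxtrot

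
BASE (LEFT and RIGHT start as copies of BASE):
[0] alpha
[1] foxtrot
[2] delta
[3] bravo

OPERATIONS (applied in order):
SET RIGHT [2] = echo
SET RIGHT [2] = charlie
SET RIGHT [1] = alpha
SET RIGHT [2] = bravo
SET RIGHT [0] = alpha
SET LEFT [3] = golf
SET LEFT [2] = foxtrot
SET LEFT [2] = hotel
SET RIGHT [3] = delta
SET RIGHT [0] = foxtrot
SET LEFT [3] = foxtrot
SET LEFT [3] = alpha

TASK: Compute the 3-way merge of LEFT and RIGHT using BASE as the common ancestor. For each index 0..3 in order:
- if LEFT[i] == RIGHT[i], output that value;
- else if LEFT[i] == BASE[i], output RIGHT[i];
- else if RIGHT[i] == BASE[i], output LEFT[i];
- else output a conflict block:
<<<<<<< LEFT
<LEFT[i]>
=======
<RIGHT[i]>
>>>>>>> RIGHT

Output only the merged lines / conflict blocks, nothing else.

Answer: foxtrot
alpha
<<<<<<< LEFT
hotel
=======
bravo
>>>>>>> RIGHT
<<<<<<< LEFT
alpha
=======
delta
>>>>>>> RIGHT

Derivation:
Final LEFT:  [alpha, foxtrot, hotel, alpha]
Final RIGHT: [foxtrot, alpha, bravo, delta]
i=0: L=alpha=BASE, R=foxtrot -> take RIGHT -> foxtrot
i=1: L=foxtrot=BASE, R=alpha -> take RIGHT -> alpha
i=2: BASE=delta L=hotel R=bravo all differ -> CONFLICT
i=3: BASE=bravo L=alpha R=delta all differ -> CONFLICT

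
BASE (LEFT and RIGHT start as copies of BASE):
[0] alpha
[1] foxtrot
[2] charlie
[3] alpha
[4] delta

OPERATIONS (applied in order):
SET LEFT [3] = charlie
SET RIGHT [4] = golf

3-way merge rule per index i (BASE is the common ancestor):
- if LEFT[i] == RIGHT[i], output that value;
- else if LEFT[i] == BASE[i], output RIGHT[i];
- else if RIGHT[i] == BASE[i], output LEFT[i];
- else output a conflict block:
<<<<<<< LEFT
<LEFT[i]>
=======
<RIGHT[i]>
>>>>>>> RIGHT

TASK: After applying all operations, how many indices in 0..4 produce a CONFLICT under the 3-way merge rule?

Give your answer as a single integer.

Final LEFT:  [alpha, foxtrot, charlie, charlie, delta]
Final RIGHT: [alpha, foxtrot, charlie, alpha, golf]
i=0: L=alpha R=alpha -> agree -> alpha
i=1: L=foxtrot R=foxtrot -> agree -> foxtrot
i=2: L=charlie R=charlie -> agree -> charlie
i=3: L=charlie, R=alpha=BASE -> take LEFT -> charlie
i=4: L=delta=BASE, R=golf -> take RIGHT -> golf
Conflict count: 0

Answer: 0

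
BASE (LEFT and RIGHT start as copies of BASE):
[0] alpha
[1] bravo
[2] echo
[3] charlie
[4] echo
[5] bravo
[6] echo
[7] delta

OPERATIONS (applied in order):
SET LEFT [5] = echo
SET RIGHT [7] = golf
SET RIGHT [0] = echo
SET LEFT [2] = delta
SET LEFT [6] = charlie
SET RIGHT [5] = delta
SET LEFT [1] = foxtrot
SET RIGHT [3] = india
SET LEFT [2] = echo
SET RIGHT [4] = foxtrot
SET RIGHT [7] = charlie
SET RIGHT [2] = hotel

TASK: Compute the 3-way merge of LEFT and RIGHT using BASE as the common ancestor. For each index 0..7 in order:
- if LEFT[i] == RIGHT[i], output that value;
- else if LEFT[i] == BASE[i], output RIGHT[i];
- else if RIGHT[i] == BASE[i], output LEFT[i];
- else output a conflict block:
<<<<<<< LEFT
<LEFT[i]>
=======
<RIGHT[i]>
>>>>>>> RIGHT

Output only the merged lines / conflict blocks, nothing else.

Answer: echo
foxtrot
hotel
india
foxtrot
<<<<<<< LEFT
echo
=======
delta
>>>>>>> RIGHT
charlie
charlie

Derivation:
Final LEFT:  [alpha, foxtrot, echo, charlie, echo, echo, charlie, delta]
Final RIGHT: [echo, bravo, hotel, india, foxtrot, delta, echo, charlie]
i=0: L=alpha=BASE, R=echo -> take RIGHT -> echo
i=1: L=foxtrot, R=bravo=BASE -> take LEFT -> foxtrot
i=2: L=echo=BASE, R=hotel -> take RIGHT -> hotel
i=3: L=charlie=BASE, R=india -> take RIGHT -> india
i=4: L=echo=BASE, R=foxtrot -> take RIGHT -> foxtrot
i=5: BASE=bravo L=echo R=delta all differ -> CONFLICT
i=6: L=charlie, R=echo=BASE -> take LEFT -> charlie
i=7: L=delta=BASE, R=charlie -> take RIGHT -> charlie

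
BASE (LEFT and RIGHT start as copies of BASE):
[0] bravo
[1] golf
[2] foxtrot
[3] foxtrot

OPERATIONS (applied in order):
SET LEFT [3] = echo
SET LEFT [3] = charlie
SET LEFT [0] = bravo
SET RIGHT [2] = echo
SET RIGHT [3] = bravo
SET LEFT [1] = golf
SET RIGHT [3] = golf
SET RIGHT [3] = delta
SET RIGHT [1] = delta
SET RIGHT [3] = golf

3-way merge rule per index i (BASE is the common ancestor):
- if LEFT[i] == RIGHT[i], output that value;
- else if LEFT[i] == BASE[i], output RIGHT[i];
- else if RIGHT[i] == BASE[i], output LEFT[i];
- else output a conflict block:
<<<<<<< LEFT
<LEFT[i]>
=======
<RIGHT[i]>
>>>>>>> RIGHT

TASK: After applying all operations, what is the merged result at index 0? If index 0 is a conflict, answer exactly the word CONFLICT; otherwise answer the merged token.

Final LEFT:  [bravo, golf, foxtrot, charlie]
Final RIGHT: [bravo, delta, echo, golf]
i=0: L=bravo R=bravo -> agree -> bravo
i=1: L=golf=BASE, R=delta -> take RIGHT -> delta
i=2: L=foxtrot=BASE, R=echo -> take RIGHT -> echo
i=3: BASE=foxtrot L=charlie R=golf all differ -> CONFLICT
Index 0 -> bravo

Answer: bravo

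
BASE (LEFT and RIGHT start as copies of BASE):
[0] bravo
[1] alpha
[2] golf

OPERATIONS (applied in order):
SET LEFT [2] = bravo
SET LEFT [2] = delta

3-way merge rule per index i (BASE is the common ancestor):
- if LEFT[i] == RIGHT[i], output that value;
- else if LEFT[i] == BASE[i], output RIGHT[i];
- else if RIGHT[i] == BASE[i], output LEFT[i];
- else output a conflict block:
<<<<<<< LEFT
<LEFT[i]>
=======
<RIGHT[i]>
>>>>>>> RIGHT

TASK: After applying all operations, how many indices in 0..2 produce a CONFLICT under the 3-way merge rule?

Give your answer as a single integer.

Final LEFT:  [bravo, alpha, delta]
Final RIGHT: [bravo, alpha, golf]
i=0: L=bravo R=bravo -> agree -> bravo
i=1: L=alpha R=alpha -> agree -> alpha
i=2: L=delta, R=golf=BASE -> take LEFT -> delta
Conflict count: 0

Answer: 0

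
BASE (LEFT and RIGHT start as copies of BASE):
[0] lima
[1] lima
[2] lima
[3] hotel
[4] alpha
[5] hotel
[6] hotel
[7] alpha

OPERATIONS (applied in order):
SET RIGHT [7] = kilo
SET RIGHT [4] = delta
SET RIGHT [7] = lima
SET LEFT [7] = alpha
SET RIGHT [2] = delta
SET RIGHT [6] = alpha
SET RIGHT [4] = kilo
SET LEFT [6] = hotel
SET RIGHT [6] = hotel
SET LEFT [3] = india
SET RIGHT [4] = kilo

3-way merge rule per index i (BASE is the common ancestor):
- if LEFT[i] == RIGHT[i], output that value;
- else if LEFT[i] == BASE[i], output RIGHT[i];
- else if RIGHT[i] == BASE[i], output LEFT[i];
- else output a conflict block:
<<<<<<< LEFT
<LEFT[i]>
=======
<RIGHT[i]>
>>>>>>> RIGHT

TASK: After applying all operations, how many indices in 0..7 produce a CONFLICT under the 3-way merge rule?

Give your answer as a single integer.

Final LEFT:  [lima, lima, lima, india, alpha, hotel, hotel, alpha]
Final RIGHT: [lima, lima, delta, hotel, kilo, hotel, hotel, lima]
i=0: L=lima R=lima -> agree -> lima
i=1: L=lima R=lima -> agree -> lima
i=2: L=lima=BASE, R=delta -> take RIGHT -> delta
i=3: L=india, R=hotel=BASE -> take LEFT -> india
i=4: L=alpha=BASE, R=kilo -> take RIGHT -> kilo
i=5: L=hotel R=hotel -> agree -> hotel
i=6: L=hotel R=hotel -> agree -> hotel
i=7: L=alpha=BASE, R=lima -> take RIGHT -> lima
Conflict count: 0

Answer: 0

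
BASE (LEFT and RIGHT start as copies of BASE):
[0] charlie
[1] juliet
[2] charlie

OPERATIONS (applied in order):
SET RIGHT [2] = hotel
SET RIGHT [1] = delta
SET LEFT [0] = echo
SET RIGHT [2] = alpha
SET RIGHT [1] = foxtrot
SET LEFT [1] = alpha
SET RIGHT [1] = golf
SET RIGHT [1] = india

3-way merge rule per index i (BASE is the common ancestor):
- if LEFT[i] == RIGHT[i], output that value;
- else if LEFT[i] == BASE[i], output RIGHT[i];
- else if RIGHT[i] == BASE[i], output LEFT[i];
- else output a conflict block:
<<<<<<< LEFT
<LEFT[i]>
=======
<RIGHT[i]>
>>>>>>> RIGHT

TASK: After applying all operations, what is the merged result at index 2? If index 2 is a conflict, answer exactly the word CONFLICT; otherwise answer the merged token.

Answer: alpha

Derivation:
Final LEFT:  [echo, alpha, charlie]
Final RIGHT: [charlie, india, alpha]
i=0: L=echo, R=charlie=BASE -> take LEFT -> echo
i=1: BASE=juliet L=alpha R=india all differ -> CONFLICT
i=2: L=charlie=BASE, R=alpha -> take RIGHT -> alpha
Index 2 -> alpha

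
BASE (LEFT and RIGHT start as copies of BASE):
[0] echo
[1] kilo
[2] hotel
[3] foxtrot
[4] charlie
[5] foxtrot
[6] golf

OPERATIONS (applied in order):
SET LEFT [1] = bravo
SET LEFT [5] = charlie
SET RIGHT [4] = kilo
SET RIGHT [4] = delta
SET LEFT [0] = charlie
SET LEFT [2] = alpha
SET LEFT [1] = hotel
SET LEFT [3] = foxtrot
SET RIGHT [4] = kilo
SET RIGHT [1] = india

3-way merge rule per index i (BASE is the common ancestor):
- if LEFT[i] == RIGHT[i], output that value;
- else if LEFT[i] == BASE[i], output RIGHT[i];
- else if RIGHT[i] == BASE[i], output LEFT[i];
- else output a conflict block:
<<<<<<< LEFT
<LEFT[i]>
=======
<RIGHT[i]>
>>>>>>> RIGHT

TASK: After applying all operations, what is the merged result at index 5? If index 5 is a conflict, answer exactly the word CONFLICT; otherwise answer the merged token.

Final LEFT:  [charlie, hotel, alpha, foxtrot, charlie, charlie, golf]
Final RIGHT: [echo, india, hotel, foxtrot, kilo, foxtrot, golf]
i=0: L=charlie, R=echo=BASE -> take LEFT -> charlie
i=1: BASE=kilo L=hotel R=india all differ -> CONFLICT
i=2: L=alpha, R=hotel=BASE -> take LEFT -> alpha
i=3: L=foxtrot R=foxtrot -> agree -> foxtrot
i=4: L=charlie=BASE, R=kilo -> take RIGHT -> kilo
i=5: L=charlie, R=foxtrot=BASE -> take LEFT -> charlie
i=6: L=golf R=golf -> agree -> golf
Index 5 -> charlie

Answer: charlie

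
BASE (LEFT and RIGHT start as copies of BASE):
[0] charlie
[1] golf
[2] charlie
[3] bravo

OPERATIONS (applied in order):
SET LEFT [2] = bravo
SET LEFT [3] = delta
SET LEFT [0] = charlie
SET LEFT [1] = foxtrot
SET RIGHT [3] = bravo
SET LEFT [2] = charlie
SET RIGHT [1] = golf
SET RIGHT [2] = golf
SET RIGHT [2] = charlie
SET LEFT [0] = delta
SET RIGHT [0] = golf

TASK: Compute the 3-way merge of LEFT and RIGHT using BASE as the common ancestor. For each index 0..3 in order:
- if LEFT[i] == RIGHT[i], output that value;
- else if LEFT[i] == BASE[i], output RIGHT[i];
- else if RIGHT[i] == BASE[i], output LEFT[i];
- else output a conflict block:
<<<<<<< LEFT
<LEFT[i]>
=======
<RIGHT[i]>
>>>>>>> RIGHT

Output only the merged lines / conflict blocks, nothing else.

Answer: <<<<<<< LEFT
delta
=======
golf
>>>>>>> RIGHT
foxtrot
charlie
delta

Derivation:
Final LEFT:  [delta, foxtrot, charlie, delta]
Final RIGHT: [golf, golf, charlie, bravo]
i=0: BASE=charlie L=delta R=golf all differ -> CONFLICT
i=1: L=foxtrot, R=golf=BASE -> take LEFT -> foxtrot
i=2: L=charlie R=charlie -> agree -> charlie
i=3: L=delta, R=bravo=BASE -> take LEFT -> delta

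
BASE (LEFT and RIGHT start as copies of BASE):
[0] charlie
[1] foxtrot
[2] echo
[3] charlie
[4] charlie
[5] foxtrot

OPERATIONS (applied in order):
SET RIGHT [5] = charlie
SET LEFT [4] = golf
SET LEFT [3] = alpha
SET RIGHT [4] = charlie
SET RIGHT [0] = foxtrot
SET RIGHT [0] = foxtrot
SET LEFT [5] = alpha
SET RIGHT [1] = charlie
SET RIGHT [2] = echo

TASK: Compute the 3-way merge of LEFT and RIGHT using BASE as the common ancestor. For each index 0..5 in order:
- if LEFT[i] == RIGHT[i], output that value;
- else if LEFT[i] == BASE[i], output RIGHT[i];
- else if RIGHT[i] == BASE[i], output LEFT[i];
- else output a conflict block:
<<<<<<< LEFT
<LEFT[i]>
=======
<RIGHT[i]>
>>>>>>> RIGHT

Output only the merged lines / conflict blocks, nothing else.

Answer: foxtrot
charlie
echo
alpha
golf
<<<<<<< LEFT
alpha
=======
charlie
>>>>>>> RIGHT

Derivation:
Final LEFT:  [charlie, foxtrot, echo, alpha, golf, alpha]
Final RIGHT: [foxtrot, charlie, echo, charlie, charlie, charlie]
i=0: L=charlie=BASE, R=foxtrot -> take RIGHT -> foxtrot
i=1: L=foxtrot=BASE, R=charlie -> take RIGHT -> charlie
i=2: L=echo R=echo -> agree -> echo
i=3: L=alpha, R=charlie=BASE -> take LEFT -> alpha
i=4: L=golf, R=charlie=BASE -> take LEFT -> golf
i=5: BASE=foxtrot L=alpha R=charlie all differ -> CONFLICT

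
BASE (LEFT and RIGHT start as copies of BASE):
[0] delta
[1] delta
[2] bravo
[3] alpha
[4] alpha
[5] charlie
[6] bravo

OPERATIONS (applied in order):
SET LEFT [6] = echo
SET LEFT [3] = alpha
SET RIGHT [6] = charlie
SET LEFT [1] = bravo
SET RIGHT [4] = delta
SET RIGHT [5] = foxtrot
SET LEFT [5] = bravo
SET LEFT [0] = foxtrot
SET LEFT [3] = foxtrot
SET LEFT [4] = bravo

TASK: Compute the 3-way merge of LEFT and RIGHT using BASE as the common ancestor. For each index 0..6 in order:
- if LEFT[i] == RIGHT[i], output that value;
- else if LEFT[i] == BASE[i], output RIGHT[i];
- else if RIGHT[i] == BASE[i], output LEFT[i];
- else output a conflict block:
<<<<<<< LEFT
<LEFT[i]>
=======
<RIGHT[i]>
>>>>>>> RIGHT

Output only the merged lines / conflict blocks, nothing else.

Answer: foxtrot
bravo
bravo
foxtrot
<<<<<<< LEFT
bravo
=======
delta
>>>>>>> RIGHT
<<<<<<< LEFT
bravo
=======
foxtrot
>>>>>>> RIGHT
<<<<<<< LEFT
echo
=======
charlie
>>>>>>> RIGHT

Derivation:
Final LEFT:  [foxtrot, bravo, bravo, foxtrot, bravo, bravo, echo]
Final RIGHT: [delta, delta, bravo, alpha, delta, foxtrot, charlie]
i=0: L=foxtrot, R=delta=BASE -> take LEFT -> foxtrot
i=1: L=bravo, R=delta=BASE -> take LEFT -> bravo
i=2: L=bravo R=bravo -> agree -> bravo
i=3: L=foxtrot, R=alpha=BASE -> take LEFT -> foxtrot
i=4: BASE=alpha L=bravo R=delta all differ -> CONFLICT
i=5: BASE=charlie L=bravo R=foxtrot all differ -> CONFLICT
i=6: BASE=bravo L=echo R=charlie all differ -> CONFLICT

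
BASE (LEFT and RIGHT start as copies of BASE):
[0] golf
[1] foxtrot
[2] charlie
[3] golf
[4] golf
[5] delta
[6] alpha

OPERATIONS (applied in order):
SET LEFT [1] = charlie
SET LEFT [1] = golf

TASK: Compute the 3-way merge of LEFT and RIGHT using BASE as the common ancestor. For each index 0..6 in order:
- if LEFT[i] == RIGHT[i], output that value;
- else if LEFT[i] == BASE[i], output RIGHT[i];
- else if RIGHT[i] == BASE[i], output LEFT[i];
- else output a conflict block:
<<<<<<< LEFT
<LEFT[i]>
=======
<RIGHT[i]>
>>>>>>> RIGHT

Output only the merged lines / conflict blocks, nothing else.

Answer: golf
golf
charlie
golf
golf
delta
alpha

Derivation:
Final LEFT:  [golf, golf, charlie, golf, golf, delta, alpha]
Final RIGHT: [golf, foxtrot, charlie, golf, golf, delta, alpha]
i=0: L=golf R=golf -> agree -> golf
i=1: L=golf, R=foxtrot=BASE -> take LEFT -> golf
i=2: L=charlie R=charlie -> agree -> charlie
i=3: L=golf R=golf -> agree -> golf
i=4: L=golf R=golf -> agree -> golf
i=5: L=delta R=delta -> agree -> delta
i=6: L=alpha R=alpha -> agree -> alpha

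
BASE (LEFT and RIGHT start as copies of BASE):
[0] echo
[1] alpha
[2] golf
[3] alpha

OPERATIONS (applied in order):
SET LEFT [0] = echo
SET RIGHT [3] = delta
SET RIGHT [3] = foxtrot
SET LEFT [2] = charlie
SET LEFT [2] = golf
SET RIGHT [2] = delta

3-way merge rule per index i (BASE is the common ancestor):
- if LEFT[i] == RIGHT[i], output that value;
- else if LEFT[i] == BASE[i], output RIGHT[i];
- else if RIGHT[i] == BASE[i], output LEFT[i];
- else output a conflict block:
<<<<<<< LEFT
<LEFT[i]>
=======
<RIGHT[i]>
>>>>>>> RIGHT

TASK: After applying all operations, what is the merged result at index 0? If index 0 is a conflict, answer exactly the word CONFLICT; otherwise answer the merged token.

Final LEFT:  [echo, alpha, golf, alpha]
Final RIGHT: [echo, alpha, delta, foxtrot]
i=0: L=echo R=echo -> agree -> echo
i=1: L=alpha R=alpha -> agree -> alpha
i=2: L=golf=BASE, R=delta -> take RIGHT -> delta
i=3: L=alpha=BASE, R=foxtrot -> take RIGHT -> foxtrot
Index 0 -> echo

Answer: echo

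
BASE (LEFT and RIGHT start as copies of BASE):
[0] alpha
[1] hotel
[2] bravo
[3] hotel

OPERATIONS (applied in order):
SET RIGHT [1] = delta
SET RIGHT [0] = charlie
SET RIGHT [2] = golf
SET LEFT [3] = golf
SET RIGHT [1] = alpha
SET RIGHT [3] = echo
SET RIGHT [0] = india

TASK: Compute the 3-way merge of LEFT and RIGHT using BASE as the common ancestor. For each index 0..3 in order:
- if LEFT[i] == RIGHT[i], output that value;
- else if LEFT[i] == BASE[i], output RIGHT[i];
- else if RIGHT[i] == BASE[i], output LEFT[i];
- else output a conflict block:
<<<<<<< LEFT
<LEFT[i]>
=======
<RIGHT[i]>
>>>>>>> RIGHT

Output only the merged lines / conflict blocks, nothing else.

Answer: india
alpha
golf
<<<<<<< LEFT
golf
=======
echo
>>>>>>> RIGHT

Derivation:
Final LEFT:  [alpha, hotel, bravo, golf]
Final RIGHT: [india, alpha, golf, echo]
i=0: L=alpha=BASE, R=india -> take RIGHT -> india
i=1: L=hotel=BASE, R=alpha -> take RIGHT -> alpha
i=2: L=bravo=BASE, R=golf -> take RIGHT -> golf
i=3: BASE=hotel L=golf R=echo all differ -> CONFLICT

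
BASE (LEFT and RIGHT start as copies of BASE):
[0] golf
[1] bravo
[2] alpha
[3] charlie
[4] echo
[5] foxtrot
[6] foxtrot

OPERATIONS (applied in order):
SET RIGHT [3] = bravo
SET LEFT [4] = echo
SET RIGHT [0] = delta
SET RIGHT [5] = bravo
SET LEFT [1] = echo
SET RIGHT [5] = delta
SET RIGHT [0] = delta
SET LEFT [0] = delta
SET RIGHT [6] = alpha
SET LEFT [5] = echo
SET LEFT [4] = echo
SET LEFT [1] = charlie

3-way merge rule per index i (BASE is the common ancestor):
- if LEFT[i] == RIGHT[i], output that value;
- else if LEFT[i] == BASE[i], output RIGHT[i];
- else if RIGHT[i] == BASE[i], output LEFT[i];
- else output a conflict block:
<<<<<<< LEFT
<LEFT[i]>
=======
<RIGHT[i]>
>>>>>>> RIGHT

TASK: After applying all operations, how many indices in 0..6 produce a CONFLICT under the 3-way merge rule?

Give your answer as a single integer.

Answer: 1

Derivation:
Final LEFT:  [delta, charlie, alpha, charlie, echo, echo, foxtrot]
Final RIGHT: [delta, bravo, alpha, bravo, echo, delta, alpha]
i=0: L=delta R=delta -> agree -> delta
i=1: L=charlie, R=bravo=BASE -> take LEFT -> charlie
i=2: L=alpha R=alpha -> agree -> alpha
i=3: L=charlie=BASE, R=bravo -> take RIGHT -> bravo
i=4: L=echo R=echo -> agree -> echo
i=5: BASE=foxtrot L=echo R=delta all differ -> CONFLICT
i=6: L=foxtrot=BASE, R=alpha -> take RIGHT -> alpha
Conflict count: 1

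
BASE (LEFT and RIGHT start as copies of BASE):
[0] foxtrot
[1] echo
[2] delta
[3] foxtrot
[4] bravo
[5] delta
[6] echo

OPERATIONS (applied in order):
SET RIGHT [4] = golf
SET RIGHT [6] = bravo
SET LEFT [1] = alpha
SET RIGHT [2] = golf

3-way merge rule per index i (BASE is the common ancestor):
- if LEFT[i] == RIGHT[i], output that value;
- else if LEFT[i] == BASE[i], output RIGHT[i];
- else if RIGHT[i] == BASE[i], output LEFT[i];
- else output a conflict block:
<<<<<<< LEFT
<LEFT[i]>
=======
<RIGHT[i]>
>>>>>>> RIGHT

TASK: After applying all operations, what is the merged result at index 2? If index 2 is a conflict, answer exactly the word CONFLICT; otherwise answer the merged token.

Answer: golf

Derivation:
Final LEFT:  [foxtrot, alpha, delta, foxtrot, bravo, delta, echo]
Final RIGHT: [foxtrot, echo, golf, foxtrot, golf, delta, bravo]
i=0: L=foxtrot R=foxtrot -> agree -> foxtrot
i=1: L=alpha, R=echo=BASE -> take LEFT -> alpha
i=2: L=delta=BASE, R=golf -> take RIGHT -> golf
i=3: L=foxtrot R=foxtrot -> agree -> foxtrot
i=4: L=bravo=BASE, R=golf -> take RIGHT -> golf
i=5: L=delta R=delta -> agree -> delta
i=6: L=echo=BASE, R=bravo -> take RIGHT -> bravo
Index 2 -> golf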